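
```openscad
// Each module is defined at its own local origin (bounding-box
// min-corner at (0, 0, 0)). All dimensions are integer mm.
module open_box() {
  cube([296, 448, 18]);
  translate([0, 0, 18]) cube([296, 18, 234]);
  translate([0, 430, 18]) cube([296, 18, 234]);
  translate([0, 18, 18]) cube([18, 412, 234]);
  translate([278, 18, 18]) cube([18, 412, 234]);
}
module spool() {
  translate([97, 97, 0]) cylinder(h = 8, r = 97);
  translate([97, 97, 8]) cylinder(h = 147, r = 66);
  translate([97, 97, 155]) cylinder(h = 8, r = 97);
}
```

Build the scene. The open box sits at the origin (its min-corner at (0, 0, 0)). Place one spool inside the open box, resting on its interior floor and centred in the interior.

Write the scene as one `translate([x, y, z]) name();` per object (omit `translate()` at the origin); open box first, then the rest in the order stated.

open_box();
translate([51, 127, 18]) spool();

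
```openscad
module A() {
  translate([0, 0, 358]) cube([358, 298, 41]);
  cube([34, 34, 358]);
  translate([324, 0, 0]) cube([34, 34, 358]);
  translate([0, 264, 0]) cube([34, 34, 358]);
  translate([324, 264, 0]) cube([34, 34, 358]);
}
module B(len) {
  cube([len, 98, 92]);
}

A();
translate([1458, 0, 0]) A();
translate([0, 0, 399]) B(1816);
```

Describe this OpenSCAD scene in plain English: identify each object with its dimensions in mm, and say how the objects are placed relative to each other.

A is a four-legged stool. The seat is a 358×298×41 mm slab whose top surface is at z = 399 mm; four square legs, each 34×34 mm in cross-section, run from the floor (z = 0) to the underside of the seat, each flush with a corner of the seat.

B is a rectangular beam 1816 mm long (x), 98 mm deep (y), 92 mm thick (z).

The beam spans the tops of two stools placed 1100 mm apart, resting at z = 399 mm.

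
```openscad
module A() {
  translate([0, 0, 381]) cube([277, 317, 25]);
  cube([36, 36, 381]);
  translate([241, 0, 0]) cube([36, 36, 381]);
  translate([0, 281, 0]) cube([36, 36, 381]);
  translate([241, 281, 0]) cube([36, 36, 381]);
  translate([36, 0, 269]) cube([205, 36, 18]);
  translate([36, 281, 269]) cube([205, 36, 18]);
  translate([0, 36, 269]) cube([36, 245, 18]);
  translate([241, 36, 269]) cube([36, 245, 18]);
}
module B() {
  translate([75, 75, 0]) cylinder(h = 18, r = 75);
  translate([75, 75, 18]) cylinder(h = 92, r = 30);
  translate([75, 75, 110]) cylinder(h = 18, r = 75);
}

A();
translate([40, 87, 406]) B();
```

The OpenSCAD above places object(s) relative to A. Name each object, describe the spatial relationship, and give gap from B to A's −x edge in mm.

The spool's min-x is at 40; the stool's min-x is 0; gap = 40 mm.

A is a stool. B is a spool. The spool is on top of the stool. The gap from the spool to the stool's −x edge is 40 mm.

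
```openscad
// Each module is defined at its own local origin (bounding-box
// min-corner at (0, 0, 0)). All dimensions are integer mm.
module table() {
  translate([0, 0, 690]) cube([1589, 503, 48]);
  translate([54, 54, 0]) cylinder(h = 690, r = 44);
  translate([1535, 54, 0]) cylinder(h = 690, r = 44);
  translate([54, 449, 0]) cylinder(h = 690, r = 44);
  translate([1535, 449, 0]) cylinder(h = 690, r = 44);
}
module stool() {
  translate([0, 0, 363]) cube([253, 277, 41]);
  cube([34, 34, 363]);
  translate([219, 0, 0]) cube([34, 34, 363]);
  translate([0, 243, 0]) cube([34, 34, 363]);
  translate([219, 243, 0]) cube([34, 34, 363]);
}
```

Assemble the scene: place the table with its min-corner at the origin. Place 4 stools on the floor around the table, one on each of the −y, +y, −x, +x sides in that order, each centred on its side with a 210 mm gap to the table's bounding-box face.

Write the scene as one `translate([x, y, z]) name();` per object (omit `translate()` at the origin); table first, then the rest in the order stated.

table();
translate([668, -487, 0]) stool();
translate([668, 713, 0]) stool();
translate([-463, 113, 0]) stool();
translate([1799, 113, 0]) stool();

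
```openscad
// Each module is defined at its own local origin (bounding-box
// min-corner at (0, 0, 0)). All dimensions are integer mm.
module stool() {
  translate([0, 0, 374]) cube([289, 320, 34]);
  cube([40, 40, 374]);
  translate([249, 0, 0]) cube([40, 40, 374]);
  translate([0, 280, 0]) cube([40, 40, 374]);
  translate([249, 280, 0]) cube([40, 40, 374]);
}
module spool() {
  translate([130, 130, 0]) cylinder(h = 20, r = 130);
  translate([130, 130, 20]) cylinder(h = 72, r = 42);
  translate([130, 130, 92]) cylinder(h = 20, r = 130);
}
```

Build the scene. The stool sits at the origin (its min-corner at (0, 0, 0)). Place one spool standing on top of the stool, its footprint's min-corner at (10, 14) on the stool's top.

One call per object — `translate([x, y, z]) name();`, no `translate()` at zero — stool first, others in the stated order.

stool();
translate([10, 14, 408]) spool();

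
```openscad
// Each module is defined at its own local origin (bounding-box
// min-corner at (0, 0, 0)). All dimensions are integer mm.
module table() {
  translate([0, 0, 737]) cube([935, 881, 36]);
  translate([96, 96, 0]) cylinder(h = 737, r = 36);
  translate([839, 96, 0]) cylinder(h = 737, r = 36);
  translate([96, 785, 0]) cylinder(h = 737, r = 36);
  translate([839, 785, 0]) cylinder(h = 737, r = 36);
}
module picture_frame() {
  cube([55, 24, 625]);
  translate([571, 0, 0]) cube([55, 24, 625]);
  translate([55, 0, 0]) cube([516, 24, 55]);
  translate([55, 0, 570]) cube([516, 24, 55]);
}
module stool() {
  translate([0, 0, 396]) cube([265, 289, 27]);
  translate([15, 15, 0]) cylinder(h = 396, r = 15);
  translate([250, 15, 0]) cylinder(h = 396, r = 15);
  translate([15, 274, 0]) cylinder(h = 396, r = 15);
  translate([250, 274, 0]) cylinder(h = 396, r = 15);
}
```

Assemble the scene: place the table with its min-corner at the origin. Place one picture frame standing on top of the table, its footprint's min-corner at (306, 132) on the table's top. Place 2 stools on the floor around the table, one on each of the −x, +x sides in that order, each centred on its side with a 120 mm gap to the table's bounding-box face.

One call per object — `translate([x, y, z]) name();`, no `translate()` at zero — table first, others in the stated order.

table();
translate([306, 132, 773]) picture_frame();
translate([-385, 296, 0]) stool();
translate([1055, 296, 0]) stool();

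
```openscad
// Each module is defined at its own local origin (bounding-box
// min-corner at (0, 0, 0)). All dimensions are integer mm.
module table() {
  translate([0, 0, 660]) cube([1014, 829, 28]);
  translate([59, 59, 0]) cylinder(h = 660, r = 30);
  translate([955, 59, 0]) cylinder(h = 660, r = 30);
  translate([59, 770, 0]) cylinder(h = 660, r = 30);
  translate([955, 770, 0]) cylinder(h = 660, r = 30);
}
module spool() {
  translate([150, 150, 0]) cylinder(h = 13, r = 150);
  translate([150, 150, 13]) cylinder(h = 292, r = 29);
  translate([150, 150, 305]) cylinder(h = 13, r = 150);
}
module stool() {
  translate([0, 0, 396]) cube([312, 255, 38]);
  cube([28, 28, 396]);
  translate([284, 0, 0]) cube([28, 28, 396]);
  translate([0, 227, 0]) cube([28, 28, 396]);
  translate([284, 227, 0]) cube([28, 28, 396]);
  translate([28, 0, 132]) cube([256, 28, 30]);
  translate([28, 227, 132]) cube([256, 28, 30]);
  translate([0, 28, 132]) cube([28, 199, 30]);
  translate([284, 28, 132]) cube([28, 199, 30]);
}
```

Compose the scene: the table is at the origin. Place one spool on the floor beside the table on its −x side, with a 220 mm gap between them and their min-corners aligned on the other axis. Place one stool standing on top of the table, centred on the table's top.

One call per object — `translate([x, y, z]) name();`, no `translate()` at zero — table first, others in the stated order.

table();
translate([-520, 0, 0]) spool();
translate([351, 287, 688]) stool();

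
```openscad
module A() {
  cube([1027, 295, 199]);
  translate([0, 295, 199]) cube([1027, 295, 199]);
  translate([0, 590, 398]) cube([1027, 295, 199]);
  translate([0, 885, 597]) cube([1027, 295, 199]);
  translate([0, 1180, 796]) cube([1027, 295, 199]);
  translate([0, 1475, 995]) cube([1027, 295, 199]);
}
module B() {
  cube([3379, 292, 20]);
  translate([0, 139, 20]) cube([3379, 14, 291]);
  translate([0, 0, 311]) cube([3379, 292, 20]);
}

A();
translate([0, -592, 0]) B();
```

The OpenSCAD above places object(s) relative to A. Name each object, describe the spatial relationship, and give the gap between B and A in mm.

The I-beam's nearest face is 300 mm from the staircase's −y face.

A is a staircase. B is an I-beam. The I-beam is on the floor beside the staircase on its −y side. The gap between the I-beam and the staircase is 300 mm.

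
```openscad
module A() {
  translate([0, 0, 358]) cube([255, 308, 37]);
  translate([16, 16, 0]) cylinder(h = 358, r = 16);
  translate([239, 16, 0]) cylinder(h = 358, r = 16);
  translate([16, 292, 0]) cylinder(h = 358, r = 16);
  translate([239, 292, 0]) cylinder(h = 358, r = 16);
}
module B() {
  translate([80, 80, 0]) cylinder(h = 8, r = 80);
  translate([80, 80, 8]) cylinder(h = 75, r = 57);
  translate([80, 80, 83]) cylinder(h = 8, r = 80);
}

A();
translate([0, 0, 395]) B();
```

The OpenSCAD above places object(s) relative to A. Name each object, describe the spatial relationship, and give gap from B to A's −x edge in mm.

A is a stool. B is a spool. The spool is on top of the stool. The gap from the spool to the stool's −x edge is 0 mm.

The spool's min-x is at 0; the stool's min-x is 0; gap = 0 mm.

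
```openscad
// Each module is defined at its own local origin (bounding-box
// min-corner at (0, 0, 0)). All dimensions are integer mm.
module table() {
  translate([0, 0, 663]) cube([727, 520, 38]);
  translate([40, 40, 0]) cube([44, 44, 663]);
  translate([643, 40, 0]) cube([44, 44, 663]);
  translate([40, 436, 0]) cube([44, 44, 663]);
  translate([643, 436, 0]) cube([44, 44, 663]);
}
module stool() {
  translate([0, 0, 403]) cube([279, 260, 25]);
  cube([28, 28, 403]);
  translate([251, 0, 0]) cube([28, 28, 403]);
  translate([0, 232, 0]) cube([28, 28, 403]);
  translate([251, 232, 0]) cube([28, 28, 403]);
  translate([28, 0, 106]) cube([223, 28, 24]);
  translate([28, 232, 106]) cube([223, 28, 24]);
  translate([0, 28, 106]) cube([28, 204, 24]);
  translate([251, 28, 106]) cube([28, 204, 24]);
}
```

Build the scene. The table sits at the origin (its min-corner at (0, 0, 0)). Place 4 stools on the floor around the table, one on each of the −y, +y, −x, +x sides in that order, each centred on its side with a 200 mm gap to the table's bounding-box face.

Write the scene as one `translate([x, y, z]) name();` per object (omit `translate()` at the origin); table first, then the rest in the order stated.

table();
translate([224, -460, 0]) stool();
translate([224, 720, 0]) stool();
translate([-479, 130, 0]) stool();
translate([927, 130, 0]) stool();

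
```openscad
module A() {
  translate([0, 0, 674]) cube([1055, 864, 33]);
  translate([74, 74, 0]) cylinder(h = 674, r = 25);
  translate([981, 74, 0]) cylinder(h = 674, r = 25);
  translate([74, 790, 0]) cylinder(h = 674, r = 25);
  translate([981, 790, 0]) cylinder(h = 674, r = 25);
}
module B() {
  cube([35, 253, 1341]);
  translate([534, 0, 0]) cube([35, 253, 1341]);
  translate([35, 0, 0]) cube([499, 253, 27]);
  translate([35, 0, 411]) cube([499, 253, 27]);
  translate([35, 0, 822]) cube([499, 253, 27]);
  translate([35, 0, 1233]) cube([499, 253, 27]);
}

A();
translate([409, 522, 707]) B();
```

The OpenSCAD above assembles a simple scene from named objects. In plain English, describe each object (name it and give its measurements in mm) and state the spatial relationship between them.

A is a rectangular dining table. The top is 1055×864×33 mm with its upper surface at z = 707 mm. It stands on four round legs of 50 mm diameter, each leg's bounding box inset 49 mm from the nearest pair of top edges, running from the floor to the underside of the top.

B is an open bookshelf. Two side panels, each 35 mm thick, 253 mm deep and 1341 mm tall, stand 569 mm apart (outside-to-outside). Between them sit 4 shelves, each 27 mm thick and 253 mm deep, spanning the full gap between the sides. The bottom shelf rests on the floor (its underside at z = 0) and the clear gap between one shelf's top and the next shelf's underside is 384 mm.

The bookshelf is on top of the table.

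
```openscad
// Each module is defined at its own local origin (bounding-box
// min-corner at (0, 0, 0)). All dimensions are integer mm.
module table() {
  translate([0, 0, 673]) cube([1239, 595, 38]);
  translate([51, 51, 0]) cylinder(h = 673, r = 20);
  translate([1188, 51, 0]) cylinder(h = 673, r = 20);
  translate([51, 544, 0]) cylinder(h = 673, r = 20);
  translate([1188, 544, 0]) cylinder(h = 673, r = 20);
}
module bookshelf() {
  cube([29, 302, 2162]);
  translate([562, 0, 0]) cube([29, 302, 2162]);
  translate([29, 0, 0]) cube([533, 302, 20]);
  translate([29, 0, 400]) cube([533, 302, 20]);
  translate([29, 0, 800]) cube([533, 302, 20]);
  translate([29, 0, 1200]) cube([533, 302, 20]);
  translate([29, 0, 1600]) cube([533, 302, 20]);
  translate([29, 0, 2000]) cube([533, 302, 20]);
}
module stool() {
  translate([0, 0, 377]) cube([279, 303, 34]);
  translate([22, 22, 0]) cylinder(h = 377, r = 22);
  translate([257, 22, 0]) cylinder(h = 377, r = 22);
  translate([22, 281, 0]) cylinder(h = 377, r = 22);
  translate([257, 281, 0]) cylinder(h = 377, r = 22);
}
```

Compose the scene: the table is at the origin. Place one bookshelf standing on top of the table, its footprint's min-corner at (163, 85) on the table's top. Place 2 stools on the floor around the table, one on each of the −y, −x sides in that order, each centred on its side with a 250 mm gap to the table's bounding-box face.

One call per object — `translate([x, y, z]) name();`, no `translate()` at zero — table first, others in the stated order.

table();
translate([163, 85, 711]) bookshelf();
translate([480, -553, 0]) stool();
translate([-529, 146, 0]) stool();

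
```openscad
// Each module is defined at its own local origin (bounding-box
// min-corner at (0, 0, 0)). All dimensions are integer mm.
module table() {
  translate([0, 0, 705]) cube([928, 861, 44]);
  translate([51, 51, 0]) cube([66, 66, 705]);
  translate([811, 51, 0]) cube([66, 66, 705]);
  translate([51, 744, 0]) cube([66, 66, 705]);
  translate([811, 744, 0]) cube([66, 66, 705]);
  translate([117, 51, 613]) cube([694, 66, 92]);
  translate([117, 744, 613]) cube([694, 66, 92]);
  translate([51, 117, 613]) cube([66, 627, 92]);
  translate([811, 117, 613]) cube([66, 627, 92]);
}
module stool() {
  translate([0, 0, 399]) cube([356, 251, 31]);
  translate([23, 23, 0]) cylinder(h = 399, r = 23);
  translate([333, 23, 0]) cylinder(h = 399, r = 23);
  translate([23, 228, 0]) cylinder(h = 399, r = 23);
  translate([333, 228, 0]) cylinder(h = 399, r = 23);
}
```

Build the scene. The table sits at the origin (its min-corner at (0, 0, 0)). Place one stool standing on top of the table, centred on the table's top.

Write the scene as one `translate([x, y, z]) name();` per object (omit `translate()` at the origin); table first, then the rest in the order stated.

table();
translate([286, 305, 749]) stool();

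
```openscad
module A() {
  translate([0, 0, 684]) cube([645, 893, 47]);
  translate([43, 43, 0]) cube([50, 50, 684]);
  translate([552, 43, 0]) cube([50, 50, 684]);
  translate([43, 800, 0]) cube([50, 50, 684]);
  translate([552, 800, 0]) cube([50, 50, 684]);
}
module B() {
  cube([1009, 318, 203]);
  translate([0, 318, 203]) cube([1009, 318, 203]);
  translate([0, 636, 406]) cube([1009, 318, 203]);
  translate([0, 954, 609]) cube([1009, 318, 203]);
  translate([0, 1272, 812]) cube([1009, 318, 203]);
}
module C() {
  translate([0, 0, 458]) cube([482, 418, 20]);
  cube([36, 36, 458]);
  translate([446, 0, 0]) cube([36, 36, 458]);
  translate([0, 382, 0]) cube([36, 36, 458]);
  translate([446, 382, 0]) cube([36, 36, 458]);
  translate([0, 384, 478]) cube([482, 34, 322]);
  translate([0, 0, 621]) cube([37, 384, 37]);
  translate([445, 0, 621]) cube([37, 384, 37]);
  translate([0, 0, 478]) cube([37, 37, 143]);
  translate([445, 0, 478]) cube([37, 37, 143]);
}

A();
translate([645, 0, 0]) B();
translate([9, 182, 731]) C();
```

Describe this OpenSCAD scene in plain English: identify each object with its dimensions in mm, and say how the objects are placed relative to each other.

A is a table: top 645 mm (x) × 893 mm (y), 47 mm thick, upper face at z = 731 mm, on four 50×50 mm square legs, each inset 43 mm from the nearest pair of top edges, running from z = 0 to the bottom of the top.

B is a run of 5 identical solid stair steps. Each tread is 1009×318 mm and each step block is 203 mm high. Step 1 rests on the floor; step k is offset from step 1 by (k−1)×318 mm in y and (k−1)×203 mm in z.

C is a chair. The seat is a 482×418×20 mm slab with its top at z = 478 mm, on four 36×36 mm corner legs (flush with the seat edges, standing on z = 0). A flat backrest 34 mm thick, 322 mm tall, spans the full seat width and rises from the seat top along its +y edge, rear face flush with the rear of the seat. Two armrests of 37×37 mm section run along each side from the seat's front edge to the front of the backrest, top faces 180 mm above the seat top and outer faces flush with the seat's x-edges; a 37×37 mm post under the front of each armrest stands on the seat at the front corner.

The staircase is against the table's +x side, with their −y faces flush. The chair is on top of the table.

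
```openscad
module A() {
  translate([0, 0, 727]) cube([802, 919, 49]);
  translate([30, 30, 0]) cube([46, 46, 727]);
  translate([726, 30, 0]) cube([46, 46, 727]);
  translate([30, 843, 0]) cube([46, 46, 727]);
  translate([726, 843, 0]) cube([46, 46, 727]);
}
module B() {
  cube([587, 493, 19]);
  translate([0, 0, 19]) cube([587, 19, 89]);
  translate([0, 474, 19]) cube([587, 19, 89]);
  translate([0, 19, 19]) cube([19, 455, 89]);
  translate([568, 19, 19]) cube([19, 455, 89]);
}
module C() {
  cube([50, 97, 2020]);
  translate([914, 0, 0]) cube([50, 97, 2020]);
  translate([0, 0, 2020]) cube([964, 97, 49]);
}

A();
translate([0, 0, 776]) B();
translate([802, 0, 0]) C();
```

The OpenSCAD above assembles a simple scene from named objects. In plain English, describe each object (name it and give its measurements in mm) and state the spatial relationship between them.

A is a table with a 802×919 mm rectangular top, 49 mm thick, top surface at z = 776 mm, supported by four 46×46 mm square legs, each inset 30 mm from the nearest pair of top edges, running from the floor.

B is an open storage box with external size 587×493×108 mm and wall thickness 19 mm (the base is also 19 mm thick). The base covers the whole footprint; the four walls stand on the base, with the y-facing walls full-width and the x-facing walls fitting between their inner faces.

C is a rectangular door frame: two vertical jambs of 50×97 mm section, 2020 mm tall, with a clear opening 864 mm wide between their inner faces. A header 49 mm tall and 97 mm deep lies on top of the jambs and spans the full outside width.

The open box is on top of the table. The door frame is against the table's +x side, with their −y faces flush.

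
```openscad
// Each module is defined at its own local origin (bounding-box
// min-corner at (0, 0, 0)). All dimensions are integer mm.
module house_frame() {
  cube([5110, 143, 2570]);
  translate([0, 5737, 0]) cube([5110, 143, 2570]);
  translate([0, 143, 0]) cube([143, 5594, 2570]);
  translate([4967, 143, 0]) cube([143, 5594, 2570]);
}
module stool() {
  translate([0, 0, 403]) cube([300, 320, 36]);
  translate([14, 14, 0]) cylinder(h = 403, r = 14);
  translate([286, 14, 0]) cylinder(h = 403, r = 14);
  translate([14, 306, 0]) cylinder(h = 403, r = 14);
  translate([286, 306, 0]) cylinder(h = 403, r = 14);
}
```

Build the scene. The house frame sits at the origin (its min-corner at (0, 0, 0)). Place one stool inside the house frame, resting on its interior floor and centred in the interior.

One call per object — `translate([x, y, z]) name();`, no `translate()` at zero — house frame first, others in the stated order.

house_frame();
translate([2405, 2780, 0]) stool();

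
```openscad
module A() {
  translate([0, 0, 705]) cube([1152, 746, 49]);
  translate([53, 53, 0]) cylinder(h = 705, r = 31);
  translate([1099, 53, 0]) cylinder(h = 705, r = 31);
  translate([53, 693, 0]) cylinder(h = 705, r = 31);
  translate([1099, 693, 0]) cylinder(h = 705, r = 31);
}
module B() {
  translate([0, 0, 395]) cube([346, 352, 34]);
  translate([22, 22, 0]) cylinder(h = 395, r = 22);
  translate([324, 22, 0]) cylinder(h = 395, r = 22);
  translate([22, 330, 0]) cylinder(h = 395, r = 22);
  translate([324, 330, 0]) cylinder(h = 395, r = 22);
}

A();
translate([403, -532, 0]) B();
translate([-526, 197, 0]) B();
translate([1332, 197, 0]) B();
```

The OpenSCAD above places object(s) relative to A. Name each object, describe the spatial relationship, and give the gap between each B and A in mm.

Each stool's nearest face is 180 mm from the table's bounding box.

A is a table. B is a stool. Three stools sit around the table at the −y, −x, +x sides. The gap between each stool and the table is 180 mm.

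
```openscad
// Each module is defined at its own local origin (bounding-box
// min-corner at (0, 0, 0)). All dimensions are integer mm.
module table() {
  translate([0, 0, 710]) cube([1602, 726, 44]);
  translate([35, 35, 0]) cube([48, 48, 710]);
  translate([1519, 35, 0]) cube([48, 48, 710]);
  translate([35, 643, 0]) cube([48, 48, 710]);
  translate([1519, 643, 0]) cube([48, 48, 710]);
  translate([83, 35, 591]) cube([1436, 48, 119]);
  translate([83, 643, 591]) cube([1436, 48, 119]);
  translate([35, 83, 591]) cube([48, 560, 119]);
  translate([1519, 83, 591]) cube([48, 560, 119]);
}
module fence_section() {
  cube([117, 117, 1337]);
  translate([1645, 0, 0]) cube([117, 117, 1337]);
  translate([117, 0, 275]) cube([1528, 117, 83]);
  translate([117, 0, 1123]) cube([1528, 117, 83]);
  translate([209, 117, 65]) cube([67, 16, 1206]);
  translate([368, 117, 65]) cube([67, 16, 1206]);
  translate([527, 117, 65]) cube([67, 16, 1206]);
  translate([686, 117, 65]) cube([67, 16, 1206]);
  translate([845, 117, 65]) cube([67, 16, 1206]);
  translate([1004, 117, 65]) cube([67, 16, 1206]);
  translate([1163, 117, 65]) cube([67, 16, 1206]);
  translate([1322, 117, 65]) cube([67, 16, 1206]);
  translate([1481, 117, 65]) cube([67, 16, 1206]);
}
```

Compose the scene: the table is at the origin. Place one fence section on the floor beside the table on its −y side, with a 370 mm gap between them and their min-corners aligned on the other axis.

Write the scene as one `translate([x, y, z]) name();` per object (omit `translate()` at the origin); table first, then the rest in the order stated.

table();
translate([0, -503, 0]) fence_section();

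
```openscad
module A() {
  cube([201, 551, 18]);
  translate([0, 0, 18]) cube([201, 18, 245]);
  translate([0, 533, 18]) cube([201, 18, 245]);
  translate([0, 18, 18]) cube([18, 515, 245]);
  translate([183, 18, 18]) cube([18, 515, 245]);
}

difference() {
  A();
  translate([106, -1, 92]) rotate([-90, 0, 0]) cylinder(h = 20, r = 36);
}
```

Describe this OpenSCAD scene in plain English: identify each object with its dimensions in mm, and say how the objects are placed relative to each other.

A is an open-topped rectangular box: outside dimensions 201×551×263 mm, with a uniform wall and base thickness of 18 mm. The base is a full 201×551 slab on the floor; four walls sit on top of the base. The front and back walls (the −y and +y sides) span the full width; the two side walls fit between them.

The open box has a circular hole of radius 36 mm through its front wall, centred at (x = 106, z = 92).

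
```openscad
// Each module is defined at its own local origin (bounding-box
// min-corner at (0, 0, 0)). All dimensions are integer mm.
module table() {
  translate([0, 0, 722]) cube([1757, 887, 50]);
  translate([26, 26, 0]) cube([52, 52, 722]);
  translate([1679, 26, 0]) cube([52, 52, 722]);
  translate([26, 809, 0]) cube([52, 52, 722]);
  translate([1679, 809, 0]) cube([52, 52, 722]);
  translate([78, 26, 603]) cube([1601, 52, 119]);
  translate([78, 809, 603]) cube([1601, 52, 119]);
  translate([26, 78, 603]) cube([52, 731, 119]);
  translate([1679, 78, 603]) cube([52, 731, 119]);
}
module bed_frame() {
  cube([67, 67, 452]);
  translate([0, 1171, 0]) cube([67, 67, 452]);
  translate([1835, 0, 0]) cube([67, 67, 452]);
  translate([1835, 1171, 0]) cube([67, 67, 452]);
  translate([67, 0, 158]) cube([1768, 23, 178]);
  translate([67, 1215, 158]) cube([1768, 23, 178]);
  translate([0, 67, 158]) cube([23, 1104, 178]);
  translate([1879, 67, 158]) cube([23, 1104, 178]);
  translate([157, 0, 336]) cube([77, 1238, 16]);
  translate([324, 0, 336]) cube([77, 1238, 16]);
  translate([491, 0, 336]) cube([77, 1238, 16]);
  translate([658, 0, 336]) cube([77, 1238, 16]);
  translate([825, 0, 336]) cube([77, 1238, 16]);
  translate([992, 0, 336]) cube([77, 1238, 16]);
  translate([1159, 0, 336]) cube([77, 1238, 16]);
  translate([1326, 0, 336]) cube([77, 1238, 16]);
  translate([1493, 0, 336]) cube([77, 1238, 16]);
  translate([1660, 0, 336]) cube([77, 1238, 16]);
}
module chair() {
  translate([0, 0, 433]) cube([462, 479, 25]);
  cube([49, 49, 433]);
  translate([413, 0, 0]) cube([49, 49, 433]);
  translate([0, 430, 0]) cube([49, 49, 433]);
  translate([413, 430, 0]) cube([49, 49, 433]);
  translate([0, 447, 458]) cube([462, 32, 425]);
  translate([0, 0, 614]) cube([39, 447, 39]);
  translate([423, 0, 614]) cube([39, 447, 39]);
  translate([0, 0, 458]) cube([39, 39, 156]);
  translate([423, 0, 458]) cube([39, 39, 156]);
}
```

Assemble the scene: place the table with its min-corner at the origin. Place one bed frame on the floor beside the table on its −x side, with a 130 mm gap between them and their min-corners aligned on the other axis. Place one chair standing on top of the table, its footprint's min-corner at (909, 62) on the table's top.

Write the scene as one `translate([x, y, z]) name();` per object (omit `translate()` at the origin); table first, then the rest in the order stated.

table();
translate([-2032, 0, 0]) bed_frame();
translate([909, 62, 772]) chair();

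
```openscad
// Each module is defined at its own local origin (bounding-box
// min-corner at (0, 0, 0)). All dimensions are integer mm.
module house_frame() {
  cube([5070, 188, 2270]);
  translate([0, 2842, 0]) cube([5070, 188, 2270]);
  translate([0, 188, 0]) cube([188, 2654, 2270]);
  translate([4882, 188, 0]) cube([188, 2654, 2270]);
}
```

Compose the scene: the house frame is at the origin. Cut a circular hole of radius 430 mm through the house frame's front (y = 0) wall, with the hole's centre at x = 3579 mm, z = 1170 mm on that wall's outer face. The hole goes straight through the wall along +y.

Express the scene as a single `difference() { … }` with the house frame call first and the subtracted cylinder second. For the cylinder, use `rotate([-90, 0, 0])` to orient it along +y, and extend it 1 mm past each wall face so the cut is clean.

difference() {
  house_frame();
  translate([3579, -1, 1170]) rotate([-90, 0, 0]) cylinder(h = 190, r = 430);
}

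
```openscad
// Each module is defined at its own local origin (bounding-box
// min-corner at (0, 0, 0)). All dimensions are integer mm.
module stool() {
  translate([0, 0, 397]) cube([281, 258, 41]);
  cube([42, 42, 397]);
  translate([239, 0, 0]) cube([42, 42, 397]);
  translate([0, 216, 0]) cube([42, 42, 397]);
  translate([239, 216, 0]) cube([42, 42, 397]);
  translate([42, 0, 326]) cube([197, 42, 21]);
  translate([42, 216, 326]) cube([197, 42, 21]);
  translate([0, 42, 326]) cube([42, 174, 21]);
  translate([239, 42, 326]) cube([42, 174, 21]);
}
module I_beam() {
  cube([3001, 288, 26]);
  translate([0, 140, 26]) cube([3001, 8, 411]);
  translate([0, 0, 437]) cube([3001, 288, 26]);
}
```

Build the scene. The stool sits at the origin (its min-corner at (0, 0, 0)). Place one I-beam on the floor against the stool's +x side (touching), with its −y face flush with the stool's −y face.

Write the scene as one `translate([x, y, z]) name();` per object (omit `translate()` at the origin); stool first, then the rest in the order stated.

stool();
translate([281, 0, 0]) I_beam();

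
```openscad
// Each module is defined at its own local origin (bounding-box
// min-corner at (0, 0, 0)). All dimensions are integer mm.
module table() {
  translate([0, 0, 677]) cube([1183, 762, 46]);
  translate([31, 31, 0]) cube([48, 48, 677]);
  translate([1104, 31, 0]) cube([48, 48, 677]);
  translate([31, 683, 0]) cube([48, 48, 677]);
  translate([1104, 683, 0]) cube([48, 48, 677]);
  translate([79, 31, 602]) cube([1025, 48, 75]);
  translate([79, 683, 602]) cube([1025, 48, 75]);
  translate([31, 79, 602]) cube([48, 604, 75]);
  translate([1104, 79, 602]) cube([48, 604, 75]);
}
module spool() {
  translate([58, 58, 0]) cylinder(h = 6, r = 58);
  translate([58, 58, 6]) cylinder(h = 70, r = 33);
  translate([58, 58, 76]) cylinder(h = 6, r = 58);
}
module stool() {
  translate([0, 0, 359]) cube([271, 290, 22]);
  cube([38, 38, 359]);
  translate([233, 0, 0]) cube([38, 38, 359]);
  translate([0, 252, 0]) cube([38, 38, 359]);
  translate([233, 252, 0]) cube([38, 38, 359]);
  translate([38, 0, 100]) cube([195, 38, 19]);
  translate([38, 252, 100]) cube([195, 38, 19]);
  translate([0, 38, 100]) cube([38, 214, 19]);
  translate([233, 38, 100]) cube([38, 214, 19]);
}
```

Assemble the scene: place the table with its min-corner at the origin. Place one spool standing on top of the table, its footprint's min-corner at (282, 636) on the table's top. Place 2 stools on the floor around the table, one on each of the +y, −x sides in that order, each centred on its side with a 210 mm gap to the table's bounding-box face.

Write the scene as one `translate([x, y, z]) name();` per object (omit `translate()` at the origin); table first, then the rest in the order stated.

table();
translate([282, 636, 723]) spool();
translate([456, 972, 0]) stool();
translate([-481, 236, 0]) stool();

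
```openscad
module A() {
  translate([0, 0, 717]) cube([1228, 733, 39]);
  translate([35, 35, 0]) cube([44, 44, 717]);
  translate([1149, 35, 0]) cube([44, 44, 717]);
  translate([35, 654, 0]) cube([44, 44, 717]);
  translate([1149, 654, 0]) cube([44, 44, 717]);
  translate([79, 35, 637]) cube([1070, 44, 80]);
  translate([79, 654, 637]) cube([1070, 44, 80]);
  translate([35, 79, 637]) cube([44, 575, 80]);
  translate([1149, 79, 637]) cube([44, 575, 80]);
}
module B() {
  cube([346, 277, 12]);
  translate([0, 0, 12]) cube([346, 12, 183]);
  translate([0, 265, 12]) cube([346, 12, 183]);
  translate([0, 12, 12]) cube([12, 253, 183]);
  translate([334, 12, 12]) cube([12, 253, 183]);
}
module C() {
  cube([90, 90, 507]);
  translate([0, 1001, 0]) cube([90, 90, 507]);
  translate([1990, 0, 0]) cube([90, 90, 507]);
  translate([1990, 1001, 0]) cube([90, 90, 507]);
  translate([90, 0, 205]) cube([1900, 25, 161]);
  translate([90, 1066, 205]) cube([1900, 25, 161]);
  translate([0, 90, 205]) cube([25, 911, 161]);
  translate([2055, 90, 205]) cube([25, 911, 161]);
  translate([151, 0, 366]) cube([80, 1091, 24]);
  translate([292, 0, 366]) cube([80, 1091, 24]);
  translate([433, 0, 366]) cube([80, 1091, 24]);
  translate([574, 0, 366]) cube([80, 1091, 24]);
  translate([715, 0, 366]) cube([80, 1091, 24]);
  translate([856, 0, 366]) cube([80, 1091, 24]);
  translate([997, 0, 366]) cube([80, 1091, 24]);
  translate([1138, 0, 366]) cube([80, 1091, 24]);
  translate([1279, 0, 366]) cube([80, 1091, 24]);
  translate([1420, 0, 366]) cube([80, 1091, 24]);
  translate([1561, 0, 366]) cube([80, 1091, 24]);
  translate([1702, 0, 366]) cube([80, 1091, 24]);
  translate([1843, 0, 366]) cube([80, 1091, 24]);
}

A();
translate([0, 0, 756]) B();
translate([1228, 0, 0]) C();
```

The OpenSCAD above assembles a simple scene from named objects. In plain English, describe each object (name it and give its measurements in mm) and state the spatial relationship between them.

A is a table: top 1228 mm (x) × 733 mm (y), 39 mm thick, upper face at z = 756 mm, on four 44×44 mm square legs, each inset 35 mm from the nearest pair of top edges, running from z = 0 to the bottom of the top. Four apron rails, 44 mm thick and 80 mm tall, run between adjacent legs with their top edges flush with the underside of the top and their outer faces flush with the legs' outer faces.

B is an open-topped rectangular box: outside dimensions 346×277×195 mm, with a uniform wall and base thickness of 12 mm. The base is a full 346×277 slab on the floor; four walls sit on top of the base. The front and back walls (the −y and +y sides) span the full width; the two side walls fit between them.

C is a bed frame 2080 mm long (x) by 1091 mm wide (y). Four 90×90 mm corner posts, 507 mm tall, at the corners of the footprint. Four rails of 25 mm thickness and 161 mm height run between adjacent posts with their undersides at z = 205 mm, their outer faces flush with the outside of the frame (the two x-running rails run between the posts' inner faces; the two y-running rails run between the posts' inner faces). 13 slats, each 80 mm wide (x) and 24 mm thick, lie across the top of the two x-running rails, running the full 1091 mm width of the frame in y; the slats are evenly spaced along x between the inner faces of the end posts with equal gaps (rounded down to the nearest mm) at the −x end and between each pair — any rounding remainder accumulates at the +x end.

The open box is on top of the table. The bed frame is against the table's +x side, with their −y faces flush.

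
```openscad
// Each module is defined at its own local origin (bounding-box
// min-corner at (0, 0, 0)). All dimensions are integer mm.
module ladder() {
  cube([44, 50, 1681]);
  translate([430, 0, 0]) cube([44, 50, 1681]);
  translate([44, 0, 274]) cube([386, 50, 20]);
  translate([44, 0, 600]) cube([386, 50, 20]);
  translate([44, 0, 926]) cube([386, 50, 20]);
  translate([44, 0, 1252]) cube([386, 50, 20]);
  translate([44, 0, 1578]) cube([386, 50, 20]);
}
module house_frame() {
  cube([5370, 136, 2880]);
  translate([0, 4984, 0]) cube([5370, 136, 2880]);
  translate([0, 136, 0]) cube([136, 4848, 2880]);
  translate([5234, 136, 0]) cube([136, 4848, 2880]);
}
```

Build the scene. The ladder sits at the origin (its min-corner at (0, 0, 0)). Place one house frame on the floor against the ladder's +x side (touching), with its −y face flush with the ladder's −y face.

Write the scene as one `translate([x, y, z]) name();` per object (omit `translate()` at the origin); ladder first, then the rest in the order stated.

ladder();
translate([474, 0, 0]) house_frame();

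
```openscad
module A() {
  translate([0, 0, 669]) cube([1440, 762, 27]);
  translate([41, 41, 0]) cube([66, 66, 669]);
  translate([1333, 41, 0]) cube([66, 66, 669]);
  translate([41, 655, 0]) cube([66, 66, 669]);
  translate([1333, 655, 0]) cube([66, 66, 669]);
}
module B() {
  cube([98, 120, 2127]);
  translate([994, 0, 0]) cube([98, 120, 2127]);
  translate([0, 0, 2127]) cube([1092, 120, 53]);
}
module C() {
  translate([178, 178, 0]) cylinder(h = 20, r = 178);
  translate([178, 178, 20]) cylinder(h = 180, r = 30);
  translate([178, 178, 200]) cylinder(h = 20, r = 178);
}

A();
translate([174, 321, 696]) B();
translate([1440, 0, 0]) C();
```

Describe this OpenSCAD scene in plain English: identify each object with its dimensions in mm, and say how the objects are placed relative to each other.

A is a rectangular dining table. The top is 1440×762×27 mm with its upper surface at z = 696 mm. It stands on four 66×66 mm square legs, each inset 41 mm from the nearest pair of top edges, running from the floor to the underside of the top.

B is a rectangular door frame: two vertical jambs of 98×120 mm section, 2127 mm tall, with a clear opening 896 mm wide between their inner faces. A header 53 mm tall and 120 mm deep lies on top of the jambs and spans the full outside width.

C is a spool: two coaxial disc flanges of radius 178 mm and thickness 20 mm, joined by a core cylinder of radius 30 mm and height 180 mm. The lower flange rests on z = 0 and the three cylinders share a vertical axis.

The door frame is on top of the table, centred. The spool is against the table's +x side, with their −y faces flush.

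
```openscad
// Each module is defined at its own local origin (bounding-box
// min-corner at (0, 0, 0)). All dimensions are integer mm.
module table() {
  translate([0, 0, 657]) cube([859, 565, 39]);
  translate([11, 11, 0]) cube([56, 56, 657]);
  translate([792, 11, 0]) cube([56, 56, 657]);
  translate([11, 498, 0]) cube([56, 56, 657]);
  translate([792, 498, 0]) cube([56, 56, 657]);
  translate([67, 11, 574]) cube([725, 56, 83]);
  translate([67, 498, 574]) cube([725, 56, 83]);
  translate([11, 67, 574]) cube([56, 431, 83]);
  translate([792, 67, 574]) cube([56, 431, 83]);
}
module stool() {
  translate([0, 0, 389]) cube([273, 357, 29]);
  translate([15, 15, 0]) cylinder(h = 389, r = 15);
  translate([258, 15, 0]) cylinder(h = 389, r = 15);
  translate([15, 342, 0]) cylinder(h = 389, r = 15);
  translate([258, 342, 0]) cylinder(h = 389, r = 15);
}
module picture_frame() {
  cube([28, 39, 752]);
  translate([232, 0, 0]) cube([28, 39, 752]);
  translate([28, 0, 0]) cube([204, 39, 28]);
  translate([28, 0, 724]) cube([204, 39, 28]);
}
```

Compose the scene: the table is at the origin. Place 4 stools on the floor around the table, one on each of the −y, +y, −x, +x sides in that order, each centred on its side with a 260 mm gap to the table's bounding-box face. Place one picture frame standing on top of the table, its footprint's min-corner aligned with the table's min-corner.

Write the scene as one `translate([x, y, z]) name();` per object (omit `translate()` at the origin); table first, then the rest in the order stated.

table();
translate([293, -617, 0]) stool();
translate([293, 825, 0]) stool();
translate([-533, 104, 0]) stool();
translate([1119, 104, 0]) stool();
translate([0, 0, 696]) picture_frame();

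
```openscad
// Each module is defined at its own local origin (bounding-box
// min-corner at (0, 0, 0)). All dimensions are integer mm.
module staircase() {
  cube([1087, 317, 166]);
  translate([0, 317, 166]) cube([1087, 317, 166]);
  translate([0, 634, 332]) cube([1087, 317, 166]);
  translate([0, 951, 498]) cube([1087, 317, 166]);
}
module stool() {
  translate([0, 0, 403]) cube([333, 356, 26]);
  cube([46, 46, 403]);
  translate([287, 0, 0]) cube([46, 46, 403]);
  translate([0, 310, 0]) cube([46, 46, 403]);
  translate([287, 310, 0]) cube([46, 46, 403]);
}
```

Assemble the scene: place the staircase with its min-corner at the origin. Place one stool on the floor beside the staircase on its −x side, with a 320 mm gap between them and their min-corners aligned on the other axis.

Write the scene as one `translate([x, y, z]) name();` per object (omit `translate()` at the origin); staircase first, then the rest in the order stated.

staircase();
translate([-653, 0, 0]) stool();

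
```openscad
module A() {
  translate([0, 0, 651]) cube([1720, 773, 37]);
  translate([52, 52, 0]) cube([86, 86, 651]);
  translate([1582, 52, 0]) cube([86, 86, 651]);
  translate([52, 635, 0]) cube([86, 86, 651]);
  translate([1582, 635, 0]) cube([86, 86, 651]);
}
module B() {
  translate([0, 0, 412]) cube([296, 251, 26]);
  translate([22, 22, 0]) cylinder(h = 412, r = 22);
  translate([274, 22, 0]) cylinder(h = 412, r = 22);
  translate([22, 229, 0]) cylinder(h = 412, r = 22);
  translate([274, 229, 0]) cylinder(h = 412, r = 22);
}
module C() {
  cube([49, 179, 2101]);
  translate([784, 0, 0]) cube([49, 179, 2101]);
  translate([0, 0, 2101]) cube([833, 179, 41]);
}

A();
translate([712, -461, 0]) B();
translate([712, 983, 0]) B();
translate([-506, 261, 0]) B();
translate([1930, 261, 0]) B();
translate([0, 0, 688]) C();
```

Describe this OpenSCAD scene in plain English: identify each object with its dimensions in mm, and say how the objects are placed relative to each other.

A is a rectangular dining table. The top is 1720×773×37 mm with its upper surface at z = 688 mm. It stands on four 86×86 mm square legs, each inset 52 mm from the nearest pair of top edges, running from the floor to the underside of the top.

B is a simple wooden stool: a rectangular seat 296 mm (x) by 251 mm (y), 26 mm thick, top face at z = 438 mm, on four round legs, each 44 mm in diameter. The legs rest on z = 0, each leg's axis is inset half a diameter from the nearest pair of seat edges (so the leg's bounding box is flush with the corner).

C is a door frame. The clear opening is 735 mm wide and 2101 mm high. Two 49 mm wide jambs, 179 mm deep, stand either side of the opening from the floor to the top of the opening. A 41 mm thick head sits across the top of both jambs, spanning the full outside width of the frame.

Four stools sit around the table at the −y, +y, −x, +x sides. The door frame is on top of the table.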